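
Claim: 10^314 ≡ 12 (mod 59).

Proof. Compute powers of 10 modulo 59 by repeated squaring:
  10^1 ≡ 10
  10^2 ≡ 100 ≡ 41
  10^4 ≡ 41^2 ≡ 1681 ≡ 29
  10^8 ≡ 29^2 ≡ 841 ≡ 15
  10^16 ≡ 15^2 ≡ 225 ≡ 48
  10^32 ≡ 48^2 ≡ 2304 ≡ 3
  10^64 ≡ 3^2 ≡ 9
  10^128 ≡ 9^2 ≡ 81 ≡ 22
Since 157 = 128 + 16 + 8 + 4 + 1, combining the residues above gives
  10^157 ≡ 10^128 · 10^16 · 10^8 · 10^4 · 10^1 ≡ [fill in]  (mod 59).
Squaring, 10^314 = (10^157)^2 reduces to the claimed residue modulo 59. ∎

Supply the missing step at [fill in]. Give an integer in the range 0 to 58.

Multiply the listed residues: 22 · 48 · 15 · 29 · 10 = 1056 → 15840 → 459360 → 4593600.
Reducing modulo 59: 4593600 = 77857·59 + 37, so 10^157 ≡ 37.

37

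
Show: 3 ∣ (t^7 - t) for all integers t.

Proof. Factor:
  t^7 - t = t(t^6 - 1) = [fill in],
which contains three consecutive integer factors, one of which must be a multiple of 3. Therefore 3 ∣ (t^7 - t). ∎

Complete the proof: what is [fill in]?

(t - 1)t(t + 1)(t^4 + t^2 + 1)

t^6 - 1 = (t^2 - 1)(t^4 + t^2 + 1), and t^2 - 1 = (t-1)(t+1).
So t(t^6 - 1) = (t - 1)t(t + 1)(t^4 + t^2 + 1).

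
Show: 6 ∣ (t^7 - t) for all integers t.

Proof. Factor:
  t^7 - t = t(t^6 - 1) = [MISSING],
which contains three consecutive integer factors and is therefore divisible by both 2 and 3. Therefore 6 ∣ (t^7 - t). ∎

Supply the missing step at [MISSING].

(t - 1)t(t + 1)(t^4 + t^2 + 1)

t^6 - 1 = (t^2 - 1)(t^4 + t^2 + 1), and t^2 - 1 = (t-1)(t+1).
So t(t^6 - 1) = (t - 1)t(t + 1)(t^4 + t^2 + 1).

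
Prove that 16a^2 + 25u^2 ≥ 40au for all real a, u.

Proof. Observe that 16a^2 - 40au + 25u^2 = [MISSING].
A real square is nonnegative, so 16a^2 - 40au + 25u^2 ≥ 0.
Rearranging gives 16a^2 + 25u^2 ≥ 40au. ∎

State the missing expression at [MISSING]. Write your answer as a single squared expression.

(4a - 5u)^2

16a^2 - 40au + 25u^2 is a perfect-square trinomial: the outer terms are (4a)^2 and (5u)^2, and the cross term is -2·4a·5u.
So 16a^2 - 40au + 25u^2 = (4a - 5u)^2 ≥ 0.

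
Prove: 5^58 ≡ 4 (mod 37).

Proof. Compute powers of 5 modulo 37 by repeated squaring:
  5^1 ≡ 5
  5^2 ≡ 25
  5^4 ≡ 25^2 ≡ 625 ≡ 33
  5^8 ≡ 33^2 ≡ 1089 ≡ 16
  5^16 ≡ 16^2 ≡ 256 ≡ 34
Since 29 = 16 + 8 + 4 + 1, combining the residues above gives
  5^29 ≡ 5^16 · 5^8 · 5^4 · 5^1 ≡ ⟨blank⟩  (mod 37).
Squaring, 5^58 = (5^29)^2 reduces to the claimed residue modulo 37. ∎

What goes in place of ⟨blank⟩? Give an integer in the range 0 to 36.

Multiply the listed residues: 34 · 16 · 33 · 5 = 544 → 17952 → 89760.
Reducing modulo 37: 89760 = 2425·37 + 35, so 5^29 ≡ 35.

35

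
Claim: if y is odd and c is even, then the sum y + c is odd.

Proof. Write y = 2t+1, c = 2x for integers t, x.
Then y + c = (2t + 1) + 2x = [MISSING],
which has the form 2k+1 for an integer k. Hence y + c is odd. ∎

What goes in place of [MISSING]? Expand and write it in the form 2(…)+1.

2(t + x) + 1

(2t + 1) + 2x = 2t + 2x + 1
= 2(t + x) + 1.
Since t + x is an integer, the sum is of the form 2k+1 for an integer k.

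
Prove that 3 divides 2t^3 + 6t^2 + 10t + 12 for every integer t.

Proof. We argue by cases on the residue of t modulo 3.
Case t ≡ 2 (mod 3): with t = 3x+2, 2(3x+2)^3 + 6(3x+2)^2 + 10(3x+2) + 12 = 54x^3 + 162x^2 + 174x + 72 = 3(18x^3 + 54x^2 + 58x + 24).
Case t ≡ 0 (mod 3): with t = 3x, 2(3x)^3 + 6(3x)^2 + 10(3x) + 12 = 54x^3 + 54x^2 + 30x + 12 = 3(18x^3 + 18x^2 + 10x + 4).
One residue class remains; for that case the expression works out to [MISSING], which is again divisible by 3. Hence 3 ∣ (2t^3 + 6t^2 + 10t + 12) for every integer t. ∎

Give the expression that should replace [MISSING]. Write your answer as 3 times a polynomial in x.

3(18x^3 + 36x^2 + 28x + 10)

The residues treated are {2, 0}, so the missing case is t ≡ 1 (mod 3); write t = 3x+1.
Then 2(3x+1)^3 + 6(3x+1)^2 + 10(3x+1) + 12 = 54x^3 + 108x^2 + 84x + 30 = 3(18x^3 + 36x^2 + 28x + 10).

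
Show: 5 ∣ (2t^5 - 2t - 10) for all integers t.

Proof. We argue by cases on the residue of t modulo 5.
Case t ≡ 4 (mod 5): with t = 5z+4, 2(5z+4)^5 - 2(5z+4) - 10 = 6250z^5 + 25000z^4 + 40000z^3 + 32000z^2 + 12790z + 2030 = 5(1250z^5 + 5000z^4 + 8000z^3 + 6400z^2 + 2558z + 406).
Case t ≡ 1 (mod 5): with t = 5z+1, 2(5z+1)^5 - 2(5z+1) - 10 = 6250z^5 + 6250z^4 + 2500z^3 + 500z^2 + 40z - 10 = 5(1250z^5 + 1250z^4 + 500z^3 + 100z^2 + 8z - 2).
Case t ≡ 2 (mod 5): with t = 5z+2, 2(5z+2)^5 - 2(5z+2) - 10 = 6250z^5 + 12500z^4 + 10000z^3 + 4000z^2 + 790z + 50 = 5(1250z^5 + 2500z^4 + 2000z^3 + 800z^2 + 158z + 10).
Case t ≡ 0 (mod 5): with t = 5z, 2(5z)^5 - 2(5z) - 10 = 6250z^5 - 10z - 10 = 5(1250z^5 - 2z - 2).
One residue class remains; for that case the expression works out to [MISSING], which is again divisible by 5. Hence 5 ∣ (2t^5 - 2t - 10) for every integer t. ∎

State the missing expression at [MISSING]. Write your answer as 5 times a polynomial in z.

5(1250z^5 + 3750z^4 + 4500z^3 + 2700z^2 + 808z + 94)

The residues treated are {4, 1, 2, 0}, so the missing case is t ≡ 3 (mod 5); write t = 5z+3.
Then 2(5z+3)^5 - 2(5z+3) - 10 = 6250z^5 + 18750z^4 + 22500z^3 + 13500z^2 + 4040z + 470 = 5(1250z^5 + 3750z^4 + 4500z^3 + 2700z^2 + 808z + 94).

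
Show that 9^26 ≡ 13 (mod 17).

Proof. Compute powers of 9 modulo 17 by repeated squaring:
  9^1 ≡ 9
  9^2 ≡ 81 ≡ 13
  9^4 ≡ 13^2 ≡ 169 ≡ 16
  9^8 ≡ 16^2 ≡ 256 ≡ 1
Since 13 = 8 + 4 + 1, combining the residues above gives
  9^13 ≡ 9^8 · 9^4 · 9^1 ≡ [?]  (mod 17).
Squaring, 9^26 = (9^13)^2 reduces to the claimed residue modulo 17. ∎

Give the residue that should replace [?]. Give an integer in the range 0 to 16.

8

9^8 · 9^4 · 9^1 ≡ 1 · 16 · 9 = 144.
144 mod 17 = 8, so 9^13 ≡ 8 (mod 17).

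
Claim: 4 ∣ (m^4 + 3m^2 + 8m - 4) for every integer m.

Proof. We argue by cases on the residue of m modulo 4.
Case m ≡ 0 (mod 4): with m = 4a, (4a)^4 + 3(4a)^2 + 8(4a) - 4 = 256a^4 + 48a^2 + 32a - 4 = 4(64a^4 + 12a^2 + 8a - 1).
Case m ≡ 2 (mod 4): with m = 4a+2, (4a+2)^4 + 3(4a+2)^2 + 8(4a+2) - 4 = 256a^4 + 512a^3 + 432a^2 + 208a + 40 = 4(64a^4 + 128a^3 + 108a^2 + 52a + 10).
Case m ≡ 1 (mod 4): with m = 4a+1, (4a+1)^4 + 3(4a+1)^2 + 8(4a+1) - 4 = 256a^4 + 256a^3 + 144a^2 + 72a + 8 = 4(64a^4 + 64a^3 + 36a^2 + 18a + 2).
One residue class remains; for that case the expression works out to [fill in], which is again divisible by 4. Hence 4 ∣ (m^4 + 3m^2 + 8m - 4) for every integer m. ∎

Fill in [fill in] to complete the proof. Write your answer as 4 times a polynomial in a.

The residues treated are {0, 2, 1}, so the missing case is m ≡ 3 (mod 4); write m = 4a+3.
Then (4a+3)^4 + 3(4a+3)^2 + 8(4a+3) - 4 = 256a^4 + 768a^3 + 912a^2 + 536a + 128 = 4(64a^4 + 192a^3 + 228a^2 + 134a + 32).

4(64a^4 + 192a^3 + 228a^2 + 134a + 32)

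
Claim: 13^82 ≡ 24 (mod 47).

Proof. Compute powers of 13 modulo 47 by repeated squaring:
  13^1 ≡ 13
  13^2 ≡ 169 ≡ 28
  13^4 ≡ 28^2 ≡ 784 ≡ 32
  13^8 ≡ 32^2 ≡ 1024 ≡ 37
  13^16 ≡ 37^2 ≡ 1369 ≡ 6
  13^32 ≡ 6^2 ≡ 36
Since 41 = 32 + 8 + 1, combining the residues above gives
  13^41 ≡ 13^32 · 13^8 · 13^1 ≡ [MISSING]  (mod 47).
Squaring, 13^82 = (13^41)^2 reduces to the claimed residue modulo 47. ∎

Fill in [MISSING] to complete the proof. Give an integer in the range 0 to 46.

20

13^32 · 13^8 · 13^1 ≡ 36 · 37 · 13 = 17316.
17316 mod 47 = 20, so 13^41 ≡ 20 (mod 47).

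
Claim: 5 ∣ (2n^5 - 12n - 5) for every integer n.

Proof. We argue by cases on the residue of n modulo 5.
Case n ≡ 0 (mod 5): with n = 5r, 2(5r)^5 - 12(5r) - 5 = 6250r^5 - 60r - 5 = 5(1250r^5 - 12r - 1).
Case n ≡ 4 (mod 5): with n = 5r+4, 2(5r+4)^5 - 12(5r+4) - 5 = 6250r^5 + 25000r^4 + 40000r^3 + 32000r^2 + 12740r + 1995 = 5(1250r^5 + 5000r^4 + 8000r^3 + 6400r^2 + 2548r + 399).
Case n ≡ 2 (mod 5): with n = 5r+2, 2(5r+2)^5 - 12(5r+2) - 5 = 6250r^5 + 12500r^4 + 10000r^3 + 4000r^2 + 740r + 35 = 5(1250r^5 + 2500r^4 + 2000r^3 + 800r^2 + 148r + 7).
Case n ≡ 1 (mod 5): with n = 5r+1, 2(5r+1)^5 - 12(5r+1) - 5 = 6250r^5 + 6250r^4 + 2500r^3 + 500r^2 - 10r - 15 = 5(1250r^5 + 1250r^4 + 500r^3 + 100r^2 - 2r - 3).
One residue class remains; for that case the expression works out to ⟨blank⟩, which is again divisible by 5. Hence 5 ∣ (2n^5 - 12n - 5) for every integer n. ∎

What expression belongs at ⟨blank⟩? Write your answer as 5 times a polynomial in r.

5(1250r^5 + 3750r^4 + 4500r^3 + 2700r^2 + 798r + 89)

Only n ≡ 3 (mod 5) is unaccounted for. Put n = 5r+3:
2(5r+3)^5 - 12(5r+3) - 5 expands to 6250r^5 + 18750r^4 + 22500r^3 + 13500r^2 + 3990r + 445,
and factoring out 5 leaves 5(1250r^5 + 3750r^4 + 4500r^3 + 2700r^2 + 798r + 89).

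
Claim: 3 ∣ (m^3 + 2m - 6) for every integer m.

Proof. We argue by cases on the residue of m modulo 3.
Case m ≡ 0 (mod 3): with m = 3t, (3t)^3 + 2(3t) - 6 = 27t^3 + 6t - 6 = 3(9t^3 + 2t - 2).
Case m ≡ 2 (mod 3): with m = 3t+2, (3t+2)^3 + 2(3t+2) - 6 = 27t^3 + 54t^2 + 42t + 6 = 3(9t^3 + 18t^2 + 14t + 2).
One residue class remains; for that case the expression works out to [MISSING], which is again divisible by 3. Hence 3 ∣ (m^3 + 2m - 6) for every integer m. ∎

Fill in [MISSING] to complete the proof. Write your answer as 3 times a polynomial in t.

Only m ≡ 1 (mod 3) is unaccounted for. Put m = 3t+1:
(3t+1)^3 + 2(3t+1) - 6 expands to 27t^3 + 27t^2 + 15t - 3,
and factoring out 3 leaves 3(9t^3 + 9t^2 + 5t - 1).

3(9t^3 + 9t^2 + 5t - 1)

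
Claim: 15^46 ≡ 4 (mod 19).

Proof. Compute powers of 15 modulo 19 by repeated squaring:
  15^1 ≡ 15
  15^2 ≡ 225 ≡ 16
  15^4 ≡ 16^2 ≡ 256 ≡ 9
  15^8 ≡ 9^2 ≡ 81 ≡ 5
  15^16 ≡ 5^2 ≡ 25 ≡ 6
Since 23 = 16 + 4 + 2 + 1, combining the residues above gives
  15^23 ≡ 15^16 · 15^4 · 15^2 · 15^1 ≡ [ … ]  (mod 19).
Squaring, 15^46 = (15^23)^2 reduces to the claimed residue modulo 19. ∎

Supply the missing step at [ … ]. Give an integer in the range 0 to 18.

2

15^16 · 15^4 · 15^2 · 15^1 ≡ 6 · 9 · 16 · 15 = 12960.
12960 mod 19 = 2, so 15^23 ≡ 2 (mod 19).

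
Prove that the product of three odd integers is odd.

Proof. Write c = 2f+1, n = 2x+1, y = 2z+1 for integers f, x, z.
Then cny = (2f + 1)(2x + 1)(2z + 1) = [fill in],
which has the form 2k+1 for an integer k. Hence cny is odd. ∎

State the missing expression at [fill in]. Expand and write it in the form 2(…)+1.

(2f + 1)(2x + 1)(2z + 1) = 8fxz + 4fx + 4fz + 2f + 4xz + 2x + 2z + 1
= 2(4fxz + 2fx + 2fz + f + 2xz + x + z) + 1.
Since 4fxz + 2fx + 2fz + f + 2xz + x + z is an integer, the product is of the form 2k+1 for an integer k.

2(4fxz + 2fx + 2fz + f + 2xz + x + z) + 1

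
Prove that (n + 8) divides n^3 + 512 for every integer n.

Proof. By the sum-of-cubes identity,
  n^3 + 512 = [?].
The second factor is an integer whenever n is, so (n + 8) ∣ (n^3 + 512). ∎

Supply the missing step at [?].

a^3 + b^3 = (a + b)(a^2 - ab + b^2). With a = n, b = 8:
n^3 + 512 = (n + 8)(n^2 - 8n + 64).

(n + 8)(n^2 - 8n + 64)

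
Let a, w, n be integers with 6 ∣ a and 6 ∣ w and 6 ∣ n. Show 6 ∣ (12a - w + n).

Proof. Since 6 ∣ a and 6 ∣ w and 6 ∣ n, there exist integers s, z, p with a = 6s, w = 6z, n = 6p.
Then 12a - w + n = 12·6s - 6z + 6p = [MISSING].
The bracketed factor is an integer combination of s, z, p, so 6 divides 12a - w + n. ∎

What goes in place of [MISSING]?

Pull the common 6 out of every term: 12·6s - 6z + 6p = 6(p + 12s - z).
p + 12s - z is an integer, which exhibits the divisibility.

6(p + 12s - z)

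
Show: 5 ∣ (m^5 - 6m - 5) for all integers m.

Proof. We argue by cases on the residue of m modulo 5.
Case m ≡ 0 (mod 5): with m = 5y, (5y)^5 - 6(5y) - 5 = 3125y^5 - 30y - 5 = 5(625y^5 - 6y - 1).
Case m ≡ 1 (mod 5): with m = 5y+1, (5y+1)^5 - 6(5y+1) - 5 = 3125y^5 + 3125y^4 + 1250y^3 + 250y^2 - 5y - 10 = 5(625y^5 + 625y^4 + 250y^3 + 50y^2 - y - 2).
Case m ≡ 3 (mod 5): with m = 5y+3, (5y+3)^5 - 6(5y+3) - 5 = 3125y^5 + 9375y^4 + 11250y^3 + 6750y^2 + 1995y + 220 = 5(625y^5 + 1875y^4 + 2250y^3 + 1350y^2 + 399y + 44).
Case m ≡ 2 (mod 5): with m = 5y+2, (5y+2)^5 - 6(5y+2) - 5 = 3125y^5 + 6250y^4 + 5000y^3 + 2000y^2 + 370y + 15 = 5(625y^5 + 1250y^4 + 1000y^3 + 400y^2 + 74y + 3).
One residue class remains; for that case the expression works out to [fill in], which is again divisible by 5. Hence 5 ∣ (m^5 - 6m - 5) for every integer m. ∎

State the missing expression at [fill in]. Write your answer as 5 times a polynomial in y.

5(625y^5 + 2500y^4 + 4000y^3 + 3200y^2 + 1274y + 199)

The residues treated are {0, 1, 3, 2}, so the missing case is m ≡ 4 (mod 5); write m = 5y+4.
Then (5y+4)^5 - 6(5y+4) - 5 = 3125y^5 + 12500y^4 + 20000y^3 + 16000y^2 + 6370y + 995 = 5(625y^5 + 2500y^4 + 4000y^3 + 3200y^2 + 1274y + 199).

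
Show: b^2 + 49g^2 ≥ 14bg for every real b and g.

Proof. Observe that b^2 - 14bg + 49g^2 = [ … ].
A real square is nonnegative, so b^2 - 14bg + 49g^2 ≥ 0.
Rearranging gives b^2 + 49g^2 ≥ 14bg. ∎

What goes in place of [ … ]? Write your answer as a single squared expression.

b^2 - 14bg + 49g^2 is a perfect-square trinomial: the outer terms are (b)^2 and (7g)^2, and the cross term is -2·b·7g.
So b^2 - 14bg + 49g^2 = (b - 7g)^2 ≥ 0.

(b - 7g)^2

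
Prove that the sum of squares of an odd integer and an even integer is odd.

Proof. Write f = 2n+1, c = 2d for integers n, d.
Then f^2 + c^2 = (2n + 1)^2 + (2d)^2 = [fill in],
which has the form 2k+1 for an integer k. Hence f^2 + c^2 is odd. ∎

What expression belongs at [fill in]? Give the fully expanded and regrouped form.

(2n + 1)^2 + (2d)^2 = 4d^2 + 4n^2 + 4n + 1
= 2(2d^2 + 2n^2 + 2n) + 1.
Since 2d^2 + 2n^2 + 2n is an integer, the sum of squares is of the form 2k+1 for an integer k.

2(2d^2 + 2n^2 + 2n) + 1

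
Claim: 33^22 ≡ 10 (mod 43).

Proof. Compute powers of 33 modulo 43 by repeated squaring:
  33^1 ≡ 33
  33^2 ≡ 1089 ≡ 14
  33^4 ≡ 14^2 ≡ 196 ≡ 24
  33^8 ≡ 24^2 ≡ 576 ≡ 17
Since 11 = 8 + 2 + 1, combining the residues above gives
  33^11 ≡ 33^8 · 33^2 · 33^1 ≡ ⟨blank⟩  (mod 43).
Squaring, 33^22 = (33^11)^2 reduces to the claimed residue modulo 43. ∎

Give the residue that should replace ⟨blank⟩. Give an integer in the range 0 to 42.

Multiply the listed residues: 17 · 14 · 33 = 238 → 7854.
Reducing modulo 43: 7854 = 182·43 + 28, so 33^11 ≡ 28.

28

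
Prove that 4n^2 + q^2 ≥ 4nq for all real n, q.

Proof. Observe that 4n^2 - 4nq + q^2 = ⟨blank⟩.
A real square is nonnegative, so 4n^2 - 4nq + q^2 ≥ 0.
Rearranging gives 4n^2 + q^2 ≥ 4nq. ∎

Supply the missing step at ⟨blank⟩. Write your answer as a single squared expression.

(2n - q)^2

The leading and trailing coefficients are 2^2 and 1^2, and 4 = 2·2·1, so the trinomial is (2n - q)^2.
Hence 4n^2 - 4nq + q^2 ≥ 0.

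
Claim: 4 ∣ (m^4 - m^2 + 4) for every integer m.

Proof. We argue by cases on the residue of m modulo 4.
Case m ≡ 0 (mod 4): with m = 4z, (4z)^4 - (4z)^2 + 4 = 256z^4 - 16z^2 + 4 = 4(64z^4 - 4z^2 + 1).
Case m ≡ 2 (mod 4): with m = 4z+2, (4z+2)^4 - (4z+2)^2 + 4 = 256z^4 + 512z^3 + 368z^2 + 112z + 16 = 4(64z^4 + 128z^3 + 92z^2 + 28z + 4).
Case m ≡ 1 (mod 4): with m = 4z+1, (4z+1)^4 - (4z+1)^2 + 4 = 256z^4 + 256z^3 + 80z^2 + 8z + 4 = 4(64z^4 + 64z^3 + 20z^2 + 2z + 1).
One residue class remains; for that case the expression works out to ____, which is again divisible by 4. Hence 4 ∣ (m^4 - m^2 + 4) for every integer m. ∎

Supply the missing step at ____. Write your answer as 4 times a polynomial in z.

The residues treated are {0, 2, 1}, so the missing case is m ≡ 3 (mod 4); write m = 4z+3.
Then (4z+3)^4 - (4z+3)^2 + 4 = 256z^4 + 768z^3 + 848z^2 + 408z + 76 = 4(64z^4 + 192z^3 + 212z^2 + 102z + 19).

4(64z^4 + 192z^3 + 212z^2 + 102z + 19)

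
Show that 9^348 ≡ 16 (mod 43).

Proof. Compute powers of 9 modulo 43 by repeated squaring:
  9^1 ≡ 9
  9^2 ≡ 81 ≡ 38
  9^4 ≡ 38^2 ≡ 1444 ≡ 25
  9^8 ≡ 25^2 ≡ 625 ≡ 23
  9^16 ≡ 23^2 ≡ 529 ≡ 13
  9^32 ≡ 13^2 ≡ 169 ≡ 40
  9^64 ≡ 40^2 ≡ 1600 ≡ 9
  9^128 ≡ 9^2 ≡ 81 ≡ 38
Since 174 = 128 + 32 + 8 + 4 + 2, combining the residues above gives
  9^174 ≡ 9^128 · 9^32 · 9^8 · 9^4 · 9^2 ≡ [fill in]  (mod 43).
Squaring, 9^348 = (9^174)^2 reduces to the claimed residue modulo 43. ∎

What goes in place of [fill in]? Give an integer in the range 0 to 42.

4

9^128 · 9^32 · 9^8 · 9^4 · 9^2 ≡ 38 · 40 · 23 · 25 · 38 = 33212000.
33212000 mod 43 = 4, so 9^174 ≡ 4 (mod 43).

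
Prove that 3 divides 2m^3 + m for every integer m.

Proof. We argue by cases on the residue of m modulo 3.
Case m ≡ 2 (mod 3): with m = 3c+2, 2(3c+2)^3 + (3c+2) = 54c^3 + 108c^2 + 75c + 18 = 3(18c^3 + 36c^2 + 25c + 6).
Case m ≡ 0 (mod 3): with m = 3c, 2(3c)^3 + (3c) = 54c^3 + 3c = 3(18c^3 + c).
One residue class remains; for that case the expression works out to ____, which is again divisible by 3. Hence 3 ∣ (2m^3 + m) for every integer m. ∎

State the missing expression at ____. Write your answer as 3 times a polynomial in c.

3(18c^3 + 18c^2 + 7c + 1)

Only m ≡ 1 (mod 3) is unaccounted for. Put m = 3c+1:
2(3c+1)^3 + (3c+1) expands to 54c^3 + 54c^2 + 21c + 3,
and factoring out 3 leaves 3(18c^3 + 18c^2 + 7c + 1).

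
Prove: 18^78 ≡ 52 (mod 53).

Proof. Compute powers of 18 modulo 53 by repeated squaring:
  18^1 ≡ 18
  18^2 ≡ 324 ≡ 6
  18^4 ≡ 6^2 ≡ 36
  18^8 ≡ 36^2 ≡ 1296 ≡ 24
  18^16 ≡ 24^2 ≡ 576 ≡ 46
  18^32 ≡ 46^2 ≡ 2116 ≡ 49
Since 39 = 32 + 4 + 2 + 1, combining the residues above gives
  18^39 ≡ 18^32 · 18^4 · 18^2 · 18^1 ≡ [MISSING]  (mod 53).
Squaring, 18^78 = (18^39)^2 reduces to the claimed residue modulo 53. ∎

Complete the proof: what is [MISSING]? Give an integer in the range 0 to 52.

Multiply the listed residues: 49 · 36 · 6 · 18 = 1764 → 10584 → 190512.
Reducing modulo 53: 190512 = 3594·53 + 30, so 18^39 ≡ 30.

30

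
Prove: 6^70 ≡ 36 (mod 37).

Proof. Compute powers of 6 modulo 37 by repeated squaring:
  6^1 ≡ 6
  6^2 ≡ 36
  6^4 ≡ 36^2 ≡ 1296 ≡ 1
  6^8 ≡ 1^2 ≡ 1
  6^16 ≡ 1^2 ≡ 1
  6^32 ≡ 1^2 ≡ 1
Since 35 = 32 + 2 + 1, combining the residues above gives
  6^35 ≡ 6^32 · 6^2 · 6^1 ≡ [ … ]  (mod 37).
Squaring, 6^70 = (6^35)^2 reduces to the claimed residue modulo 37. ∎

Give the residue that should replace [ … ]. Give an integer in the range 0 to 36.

6^32 · 6^2 · 6^1 ≡ 1 · 36 · 6 = 216.
216 mod 37 = 31, so 6^35 ≡ 31 (mod 37).

31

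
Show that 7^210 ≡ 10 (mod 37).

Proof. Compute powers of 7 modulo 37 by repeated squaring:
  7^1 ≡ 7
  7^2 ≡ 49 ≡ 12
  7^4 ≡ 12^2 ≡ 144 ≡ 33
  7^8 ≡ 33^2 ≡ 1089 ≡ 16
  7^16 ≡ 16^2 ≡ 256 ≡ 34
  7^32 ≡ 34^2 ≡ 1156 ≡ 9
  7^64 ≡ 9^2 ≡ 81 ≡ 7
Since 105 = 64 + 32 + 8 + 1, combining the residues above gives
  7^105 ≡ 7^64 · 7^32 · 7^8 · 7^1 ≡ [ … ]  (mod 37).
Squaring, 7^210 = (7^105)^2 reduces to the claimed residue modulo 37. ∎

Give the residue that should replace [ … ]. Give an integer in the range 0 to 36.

26

Multiply the listed residues: 7 · 9 · 16 · 7 = 63 → 1008 → 7056.
Reducing modulo 37: 7056 = 190·37 + 26, so 7^105 ≡ 26.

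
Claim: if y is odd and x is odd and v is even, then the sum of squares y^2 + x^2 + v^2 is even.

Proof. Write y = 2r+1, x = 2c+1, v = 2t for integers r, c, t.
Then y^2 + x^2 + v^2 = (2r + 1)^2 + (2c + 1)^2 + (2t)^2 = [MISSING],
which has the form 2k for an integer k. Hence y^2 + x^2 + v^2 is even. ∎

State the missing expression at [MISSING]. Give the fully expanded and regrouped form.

(2r + 1)^2 + (2c + 1)^2 + (2t)^2 = 4c^2 + 4c + 4r^2 + 4r + 4t^2 + 2
= 2(2c^2 + 2c + 2r^2 + 2r + 2t^2 + 1).
Since 2c^2 + 2c + 2r^2 + 2r + 2t^2 + 1 is an integer, the sum of squares is of the form 2k for an integer k.

2(2c^2 + 2c + 2r^2 + 2r + 2t^2 + 1)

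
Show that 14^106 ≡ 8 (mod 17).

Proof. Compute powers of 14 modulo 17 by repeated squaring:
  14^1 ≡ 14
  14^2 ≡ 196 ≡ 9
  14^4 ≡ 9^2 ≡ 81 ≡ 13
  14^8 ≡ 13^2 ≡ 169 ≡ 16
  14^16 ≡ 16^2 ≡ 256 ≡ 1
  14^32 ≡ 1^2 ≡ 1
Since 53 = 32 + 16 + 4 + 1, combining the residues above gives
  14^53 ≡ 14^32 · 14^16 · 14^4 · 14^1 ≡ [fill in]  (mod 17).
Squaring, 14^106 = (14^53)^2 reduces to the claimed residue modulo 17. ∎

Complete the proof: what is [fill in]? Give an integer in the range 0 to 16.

Multiply the listed residues: 1 · 1 · 13 · 14 = 1 → 13 → 182.
Reducing modulo 17: 182 = 10·17 + 12, so 14^53 ≡ 12.

12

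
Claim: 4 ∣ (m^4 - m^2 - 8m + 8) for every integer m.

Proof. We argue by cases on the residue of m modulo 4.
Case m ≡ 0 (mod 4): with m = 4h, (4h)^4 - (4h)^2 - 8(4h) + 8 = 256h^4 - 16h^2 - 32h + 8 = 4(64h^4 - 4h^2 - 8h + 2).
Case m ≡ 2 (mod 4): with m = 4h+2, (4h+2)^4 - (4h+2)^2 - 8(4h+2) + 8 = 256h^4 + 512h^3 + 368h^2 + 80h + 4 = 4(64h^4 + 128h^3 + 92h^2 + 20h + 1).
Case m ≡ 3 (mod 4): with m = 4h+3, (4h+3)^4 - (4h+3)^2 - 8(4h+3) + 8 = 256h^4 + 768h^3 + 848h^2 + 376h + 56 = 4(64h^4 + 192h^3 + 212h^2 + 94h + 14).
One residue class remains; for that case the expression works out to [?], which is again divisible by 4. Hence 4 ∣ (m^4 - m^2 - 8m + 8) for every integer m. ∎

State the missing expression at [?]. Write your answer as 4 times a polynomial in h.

Only m ≡ 1 (mod 4) is unaccounted for. Put m = 4h+1:
(4h+1)^4 - (4h+1)^2 - 8(4h+1) + 8 expands to 256h^4 + 256h^3 + 80h^2 - 24h,
and factoring out 4 leaves 4(64h^4 + 64h^3 + 20h^2 - 6h).

4(64h^4 + 64h^3 + 20h^2 - 6h)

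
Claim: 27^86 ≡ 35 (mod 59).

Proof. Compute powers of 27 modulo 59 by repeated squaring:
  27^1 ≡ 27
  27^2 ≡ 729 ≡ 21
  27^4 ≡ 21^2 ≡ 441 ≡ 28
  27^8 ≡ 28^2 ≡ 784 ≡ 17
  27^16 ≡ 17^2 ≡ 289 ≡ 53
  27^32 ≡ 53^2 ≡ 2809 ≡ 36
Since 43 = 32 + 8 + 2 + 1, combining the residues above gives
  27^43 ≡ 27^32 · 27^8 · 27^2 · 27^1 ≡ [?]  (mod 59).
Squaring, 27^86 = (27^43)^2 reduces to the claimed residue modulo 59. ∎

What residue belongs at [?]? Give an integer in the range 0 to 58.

25

Multiply the listed residues: 36 · 17 · 21 · 27 = 612 → 12852 → 347004.
Reducing modulo 59: 347004 = 5881·59 + 25, so 27^43 ≡ 25.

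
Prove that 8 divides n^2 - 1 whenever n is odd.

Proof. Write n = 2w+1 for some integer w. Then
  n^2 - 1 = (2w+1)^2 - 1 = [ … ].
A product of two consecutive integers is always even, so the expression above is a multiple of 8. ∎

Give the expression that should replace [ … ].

4w(w + 1)

(2w+1)^2 - 1 = 4w^2 + 4w + 1 - 1 = 4w^2 + 4w = 4w(w+1).
Since w and w+1 are consecutive, w(w+1) is even, and 4·(even) is a multiple of 8.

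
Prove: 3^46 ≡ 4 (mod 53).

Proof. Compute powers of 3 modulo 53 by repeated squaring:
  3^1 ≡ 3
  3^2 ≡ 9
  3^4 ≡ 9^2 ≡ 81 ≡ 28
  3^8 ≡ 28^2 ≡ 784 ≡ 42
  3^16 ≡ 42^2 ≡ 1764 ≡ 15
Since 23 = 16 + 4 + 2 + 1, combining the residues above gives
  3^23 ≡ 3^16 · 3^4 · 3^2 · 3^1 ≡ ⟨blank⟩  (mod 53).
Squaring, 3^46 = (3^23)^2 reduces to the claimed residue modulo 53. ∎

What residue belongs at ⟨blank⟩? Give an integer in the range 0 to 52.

Multiply the listed residues: 15 · 28 · 9 · 3 = 420 → 3780 → 11340.
Reducing modulo 53: 11340 = 213·53 + 51, so 3^23 ≡ 51.

51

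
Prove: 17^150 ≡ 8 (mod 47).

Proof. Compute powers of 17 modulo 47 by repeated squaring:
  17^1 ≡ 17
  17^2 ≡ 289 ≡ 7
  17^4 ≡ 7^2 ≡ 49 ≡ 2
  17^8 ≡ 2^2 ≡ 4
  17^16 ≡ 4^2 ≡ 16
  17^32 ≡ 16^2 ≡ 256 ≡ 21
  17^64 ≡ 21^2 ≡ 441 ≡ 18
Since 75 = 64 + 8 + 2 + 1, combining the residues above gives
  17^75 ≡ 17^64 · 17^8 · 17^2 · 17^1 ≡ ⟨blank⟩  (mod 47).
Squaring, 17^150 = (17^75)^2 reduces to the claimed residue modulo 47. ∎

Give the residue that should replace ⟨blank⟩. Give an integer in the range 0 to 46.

17^64 · 17^8 · 17^2 · 17^1 ≡ 18 · 4 · 7 · 17 = 8568.
8568 mod 47 = 14, so 17^75 ≡ 14 (mod 47).

14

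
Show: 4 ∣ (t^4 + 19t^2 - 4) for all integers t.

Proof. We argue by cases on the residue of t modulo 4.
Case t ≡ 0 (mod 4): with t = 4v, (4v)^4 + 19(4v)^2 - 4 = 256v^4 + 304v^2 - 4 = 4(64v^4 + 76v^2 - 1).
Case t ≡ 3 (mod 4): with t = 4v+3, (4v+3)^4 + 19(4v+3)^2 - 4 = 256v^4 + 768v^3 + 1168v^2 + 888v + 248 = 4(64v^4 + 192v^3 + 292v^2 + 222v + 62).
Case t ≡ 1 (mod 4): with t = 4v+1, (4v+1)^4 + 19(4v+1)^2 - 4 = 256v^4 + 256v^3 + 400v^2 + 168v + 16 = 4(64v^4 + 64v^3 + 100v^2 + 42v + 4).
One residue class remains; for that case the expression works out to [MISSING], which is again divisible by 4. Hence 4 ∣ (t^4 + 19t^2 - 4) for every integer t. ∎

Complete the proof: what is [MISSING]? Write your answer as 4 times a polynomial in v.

The residues treated are {0, 3, 1}, so the missing case is t ≡ 2 (mod 4); write t = 4v+2.
Then (4v+2)^4 + 19(4v+2)^2 - 4 = 256v^4 + 512v^3 + 688v^2 + 432v + 88 = 4(64v^4 + 128v^3 + 172v^2 + 108v + 22).

4(64v^4 + 128v^3 + 172v^2 + 108v + 22)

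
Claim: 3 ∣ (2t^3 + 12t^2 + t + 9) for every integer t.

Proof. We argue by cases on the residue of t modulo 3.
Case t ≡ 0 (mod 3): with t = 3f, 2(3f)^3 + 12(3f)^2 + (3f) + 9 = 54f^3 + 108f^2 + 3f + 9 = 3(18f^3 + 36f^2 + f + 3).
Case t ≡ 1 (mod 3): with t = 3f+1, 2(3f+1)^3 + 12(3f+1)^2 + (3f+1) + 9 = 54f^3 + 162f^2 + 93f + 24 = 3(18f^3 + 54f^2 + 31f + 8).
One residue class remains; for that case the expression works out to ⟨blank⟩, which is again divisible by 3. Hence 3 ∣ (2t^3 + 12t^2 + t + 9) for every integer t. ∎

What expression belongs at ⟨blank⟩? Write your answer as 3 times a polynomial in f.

3(18f^3 + 72f^2 + 73f + 25)

Only t ≡ 2 (mod 3) is unaccounted for. Put t = 3f+2:
2(3f+2)^3 + 12(3f+2)^2 + (3f+2) + 9 expands to 54f^3 + 216f^2 + 219f + 75,
and factoring out 3 leaves 3(18f^3 + 72f^2 + 73f + 25).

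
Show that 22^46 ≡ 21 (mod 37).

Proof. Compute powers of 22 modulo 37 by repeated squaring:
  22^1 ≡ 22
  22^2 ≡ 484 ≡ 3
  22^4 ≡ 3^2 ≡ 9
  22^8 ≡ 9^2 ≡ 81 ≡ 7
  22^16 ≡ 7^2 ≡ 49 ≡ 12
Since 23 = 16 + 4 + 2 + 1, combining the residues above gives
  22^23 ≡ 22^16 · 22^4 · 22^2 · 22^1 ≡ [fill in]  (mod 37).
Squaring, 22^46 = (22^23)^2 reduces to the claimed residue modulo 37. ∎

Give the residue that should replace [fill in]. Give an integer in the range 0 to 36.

24

Multiply the listed residues: 12 · 9 · 3 · 22 = 108 → 324 → 7128.
Reducing modulo 37: 7128 = 192·37 + 24, so 22^23 ≡ 24.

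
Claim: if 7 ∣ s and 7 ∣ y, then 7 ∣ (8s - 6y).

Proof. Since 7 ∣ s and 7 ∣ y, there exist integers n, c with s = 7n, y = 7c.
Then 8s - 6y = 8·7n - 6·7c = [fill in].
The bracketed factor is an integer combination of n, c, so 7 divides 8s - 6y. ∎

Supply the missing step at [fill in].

Each term has a factor of 7: 8·7n - 6·7c = 7·(-6c + 8n).
Since -6c + 8n is an integer, 7 ∣ (8s - 6y).

7(-6c + 8n)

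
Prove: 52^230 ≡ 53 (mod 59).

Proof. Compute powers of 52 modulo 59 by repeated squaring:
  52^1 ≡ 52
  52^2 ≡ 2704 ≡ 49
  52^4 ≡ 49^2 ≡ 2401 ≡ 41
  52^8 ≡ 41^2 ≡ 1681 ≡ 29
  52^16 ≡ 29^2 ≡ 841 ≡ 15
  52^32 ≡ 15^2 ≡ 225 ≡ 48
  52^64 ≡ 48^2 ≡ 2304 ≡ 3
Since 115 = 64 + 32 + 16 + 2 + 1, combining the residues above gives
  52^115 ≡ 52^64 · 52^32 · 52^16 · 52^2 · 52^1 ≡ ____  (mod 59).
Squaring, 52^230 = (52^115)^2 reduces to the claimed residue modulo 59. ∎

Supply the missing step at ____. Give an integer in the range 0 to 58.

Multiply the listed residues: 3 · 48 · 15 · 49 · 52 = 144 → 2160 → 105840 → 5503680.
Reducing modulo 59: 5503680 = 93282·59 + 42, so 52^115 ≡ 42.

42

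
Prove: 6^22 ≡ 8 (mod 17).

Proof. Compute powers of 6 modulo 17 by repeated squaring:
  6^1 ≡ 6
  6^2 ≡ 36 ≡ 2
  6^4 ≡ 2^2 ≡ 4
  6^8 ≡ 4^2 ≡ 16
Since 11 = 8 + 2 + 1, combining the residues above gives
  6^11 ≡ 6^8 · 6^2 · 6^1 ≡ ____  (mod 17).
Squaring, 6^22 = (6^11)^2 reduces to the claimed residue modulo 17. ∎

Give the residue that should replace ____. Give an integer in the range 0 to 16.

6^8 · 6^2 · 6^1 ≡ 16 · 2 · 6 = 192.
192 mod 17 = 5, so 6^11 ≡ 5 (mod 17).

5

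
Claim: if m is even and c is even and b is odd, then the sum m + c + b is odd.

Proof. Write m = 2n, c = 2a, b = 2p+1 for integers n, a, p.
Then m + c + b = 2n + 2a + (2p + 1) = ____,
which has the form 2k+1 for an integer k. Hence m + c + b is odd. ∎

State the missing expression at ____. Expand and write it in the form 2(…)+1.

2(a + n + p) + 1

Expanding: 2n + 2a + (2p + 1) = 2a + 2n + 2p + 1.
Every term except the constant is even, so this is 2(a + n + p) + 1,
and a + n + p ∈ ℤ gives the required form.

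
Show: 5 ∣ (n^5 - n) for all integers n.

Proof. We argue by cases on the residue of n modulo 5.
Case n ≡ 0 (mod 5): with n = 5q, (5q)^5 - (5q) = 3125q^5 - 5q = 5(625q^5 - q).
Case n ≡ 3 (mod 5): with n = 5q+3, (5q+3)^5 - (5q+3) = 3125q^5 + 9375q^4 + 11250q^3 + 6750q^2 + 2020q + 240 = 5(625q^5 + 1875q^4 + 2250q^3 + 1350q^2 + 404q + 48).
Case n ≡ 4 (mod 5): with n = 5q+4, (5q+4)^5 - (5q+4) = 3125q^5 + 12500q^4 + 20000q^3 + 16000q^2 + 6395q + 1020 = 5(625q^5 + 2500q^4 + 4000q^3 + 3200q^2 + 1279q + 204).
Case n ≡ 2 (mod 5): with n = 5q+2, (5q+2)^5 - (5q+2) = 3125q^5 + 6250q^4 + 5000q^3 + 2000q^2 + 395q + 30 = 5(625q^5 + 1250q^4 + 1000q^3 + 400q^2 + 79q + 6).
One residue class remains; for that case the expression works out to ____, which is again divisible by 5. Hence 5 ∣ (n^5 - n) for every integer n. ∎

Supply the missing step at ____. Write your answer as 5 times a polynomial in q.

The residues treated are {0, 3, 4, 2}, so the missing case is n ≡ 1 (mod 5); write n = 5q+1.
Then (5q+1)^5 - (5q+1) = 3125q^5 + 3125q^4 + 1250q^3 + 250q^2 + 20q = 5(625q^5 + 625q^4 + 250q^3 + 50q^2 + 4q).

5(625q^5 + 625q^4 + 250q^3 + 50q^2 + 4q)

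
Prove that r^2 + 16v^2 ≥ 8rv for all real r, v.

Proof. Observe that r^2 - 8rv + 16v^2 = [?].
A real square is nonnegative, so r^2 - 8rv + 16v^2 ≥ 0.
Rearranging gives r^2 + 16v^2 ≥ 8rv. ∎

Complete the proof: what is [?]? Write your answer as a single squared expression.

(r - 4v)^2

The leading and trailing coefficients are 1^2 and 4^2, and 8 = 2·1·4, so the trinomial is (r - 4v)^2.
Hence r^2 - 8rv + 16v^2 ≥ 0.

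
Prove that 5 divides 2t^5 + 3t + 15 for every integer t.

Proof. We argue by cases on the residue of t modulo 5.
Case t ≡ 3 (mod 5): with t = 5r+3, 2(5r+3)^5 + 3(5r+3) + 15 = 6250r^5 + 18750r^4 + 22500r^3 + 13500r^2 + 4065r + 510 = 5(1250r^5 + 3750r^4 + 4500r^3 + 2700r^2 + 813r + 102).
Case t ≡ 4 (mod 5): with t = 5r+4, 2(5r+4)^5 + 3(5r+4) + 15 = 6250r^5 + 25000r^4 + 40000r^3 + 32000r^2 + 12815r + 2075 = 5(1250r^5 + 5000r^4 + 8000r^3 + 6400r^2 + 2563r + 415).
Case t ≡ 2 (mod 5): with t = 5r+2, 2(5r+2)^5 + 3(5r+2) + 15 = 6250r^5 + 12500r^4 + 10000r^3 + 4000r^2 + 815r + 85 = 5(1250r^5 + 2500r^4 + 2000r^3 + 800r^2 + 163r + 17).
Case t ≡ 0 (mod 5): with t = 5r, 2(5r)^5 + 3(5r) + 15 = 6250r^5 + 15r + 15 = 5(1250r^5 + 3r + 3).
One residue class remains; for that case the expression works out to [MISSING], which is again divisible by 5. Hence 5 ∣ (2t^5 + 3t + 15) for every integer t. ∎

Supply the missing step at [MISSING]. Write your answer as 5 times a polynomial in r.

The residues treated are {3, 4, 2, 0}, so the missing case is t ≡ 1 (mod 5); write t = 5r+1.
Then 2(5r+1)^5 + 3(5r+1) + 15 = 6250r^5 + 6250r^4 + 2500r^3 + 500r^2 + 65r + 20 = 5(1250r^5 + 1250r^4 + 500r^3 + 100r^2 + 13r + 4).

5(1250r^5 + 1250r^4 + 500r^3 + 100r^2 + 13r + 4)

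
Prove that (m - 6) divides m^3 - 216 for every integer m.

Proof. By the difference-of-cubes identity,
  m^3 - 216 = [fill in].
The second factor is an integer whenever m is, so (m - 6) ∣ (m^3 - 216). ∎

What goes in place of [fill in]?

(m - 6)(m^2 + 6m + 36)

a^3 - b^3 = (a - b)(a^2 + ab + b^2). With a = m, b = 6:
m^3 - 216 = (m - 6)(m^2 + 6m + 36).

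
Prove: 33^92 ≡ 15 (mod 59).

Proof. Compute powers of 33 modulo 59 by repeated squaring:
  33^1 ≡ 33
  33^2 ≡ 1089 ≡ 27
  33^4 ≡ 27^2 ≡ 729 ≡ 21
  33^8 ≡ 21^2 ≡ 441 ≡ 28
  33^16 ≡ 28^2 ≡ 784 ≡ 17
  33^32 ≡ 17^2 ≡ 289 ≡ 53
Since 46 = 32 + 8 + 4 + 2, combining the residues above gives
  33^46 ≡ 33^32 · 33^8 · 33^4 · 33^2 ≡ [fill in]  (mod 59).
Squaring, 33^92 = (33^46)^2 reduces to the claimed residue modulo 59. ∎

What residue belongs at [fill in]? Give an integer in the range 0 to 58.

29

Multiply the listed residues: 53 · 28 · 21 · 27 = 1484 → 31164 → 841428.
Reducing modulo 59: 841428 = 14261·59 + 29, so 33^46 ≡ 29.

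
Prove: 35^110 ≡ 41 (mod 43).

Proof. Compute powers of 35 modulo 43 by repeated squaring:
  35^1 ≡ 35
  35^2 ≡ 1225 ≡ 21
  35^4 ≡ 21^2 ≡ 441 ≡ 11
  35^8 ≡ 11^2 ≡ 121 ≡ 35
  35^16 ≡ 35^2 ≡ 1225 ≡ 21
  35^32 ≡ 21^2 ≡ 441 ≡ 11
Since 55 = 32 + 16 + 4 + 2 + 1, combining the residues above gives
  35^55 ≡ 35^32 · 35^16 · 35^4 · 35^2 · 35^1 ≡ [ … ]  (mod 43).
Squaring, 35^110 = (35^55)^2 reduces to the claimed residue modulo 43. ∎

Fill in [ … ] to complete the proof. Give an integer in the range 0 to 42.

35^32 · 35^16 · 35^4 · 35^2 · 35^1 ≡ 11 · 21 · 11 · 21 · 35 = 1867635.
1867635 mod 43 = 16, so 35^55 ≡ 16 (mod 43).

16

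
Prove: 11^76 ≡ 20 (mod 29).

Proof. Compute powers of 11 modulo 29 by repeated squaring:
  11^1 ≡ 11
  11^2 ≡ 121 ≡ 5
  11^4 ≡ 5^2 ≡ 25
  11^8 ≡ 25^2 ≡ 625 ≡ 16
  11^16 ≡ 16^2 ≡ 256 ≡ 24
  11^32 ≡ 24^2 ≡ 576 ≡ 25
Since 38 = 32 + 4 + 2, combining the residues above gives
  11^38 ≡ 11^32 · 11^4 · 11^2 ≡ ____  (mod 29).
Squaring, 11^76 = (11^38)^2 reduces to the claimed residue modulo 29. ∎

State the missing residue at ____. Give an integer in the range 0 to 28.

11^32 · 11^4 · 11^2 ≡ 25 · 25 · 5 = 3125.
3125 mod 29 = 22, so 11^38 ≡ 22 (mod 29).

22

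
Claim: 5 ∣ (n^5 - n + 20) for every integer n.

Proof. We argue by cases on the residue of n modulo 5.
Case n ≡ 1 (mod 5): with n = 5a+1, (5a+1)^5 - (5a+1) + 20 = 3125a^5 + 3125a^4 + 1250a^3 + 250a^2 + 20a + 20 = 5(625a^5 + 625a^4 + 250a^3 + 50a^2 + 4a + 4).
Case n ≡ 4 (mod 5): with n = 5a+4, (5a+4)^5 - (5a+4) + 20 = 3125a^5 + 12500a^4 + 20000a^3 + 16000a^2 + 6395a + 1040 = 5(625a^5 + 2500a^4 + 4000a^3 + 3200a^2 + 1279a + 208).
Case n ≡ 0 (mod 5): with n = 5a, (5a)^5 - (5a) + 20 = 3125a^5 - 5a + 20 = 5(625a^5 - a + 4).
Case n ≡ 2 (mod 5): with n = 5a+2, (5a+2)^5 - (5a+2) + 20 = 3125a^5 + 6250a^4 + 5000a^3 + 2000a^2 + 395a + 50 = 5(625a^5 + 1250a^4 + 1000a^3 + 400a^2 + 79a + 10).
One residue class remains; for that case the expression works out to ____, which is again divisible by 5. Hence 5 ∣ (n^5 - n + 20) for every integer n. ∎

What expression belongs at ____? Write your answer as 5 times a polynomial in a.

The residues treated are {1, 4, 0, 2}, so the missing case is n ≡ 3 (mod 5); write n = 5a+3.
Then (5a+3)^5 - (5a+3) + 20 = 3125a^5 + 9375a^4 + 11250a^3 + 6750a^2 + 2020a + 260 = 5(625a^5 + 1875a^4 + 2250a^3 + 1350a^2 + 404a + 52).

5(625a^5 + 1875a^4 + 2250a^3 + 1350a^2 + 404a + 52)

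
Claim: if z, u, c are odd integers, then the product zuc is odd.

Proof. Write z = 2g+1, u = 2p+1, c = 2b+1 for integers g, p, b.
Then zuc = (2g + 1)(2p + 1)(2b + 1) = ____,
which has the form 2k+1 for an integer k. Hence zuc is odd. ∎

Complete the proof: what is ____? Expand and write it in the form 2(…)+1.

(2g + 1)(2p + 1)(2b + 1) = 8bgp + 4bg + 4bp + 2b + 4gp + 2g + 2p + 1
= 2(4bgp + 2bg + 2bp + b + 2gp + g + p) + 1.
Since 4bgp + 2bg + 2bp + b + 2gp + g + p is an integer, the product is of the form 2k+1 for an integer k.

2(4bgp + 2bg + 2bp + b + 2gp + g + p) + 1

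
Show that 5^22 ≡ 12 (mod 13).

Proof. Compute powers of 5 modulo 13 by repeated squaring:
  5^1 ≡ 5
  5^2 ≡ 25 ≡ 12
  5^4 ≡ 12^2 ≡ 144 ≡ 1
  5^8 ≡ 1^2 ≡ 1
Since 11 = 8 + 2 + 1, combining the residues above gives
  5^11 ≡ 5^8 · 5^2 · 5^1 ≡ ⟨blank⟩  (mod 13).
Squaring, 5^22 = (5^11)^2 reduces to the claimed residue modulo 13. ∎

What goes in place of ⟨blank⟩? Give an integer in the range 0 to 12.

5^8 · 5^2 · 5^1 ≡ 1 · 12 · 5 = 60.
60 mod 13 = 8, so 5^11 ≡ 8 (mod 13).

8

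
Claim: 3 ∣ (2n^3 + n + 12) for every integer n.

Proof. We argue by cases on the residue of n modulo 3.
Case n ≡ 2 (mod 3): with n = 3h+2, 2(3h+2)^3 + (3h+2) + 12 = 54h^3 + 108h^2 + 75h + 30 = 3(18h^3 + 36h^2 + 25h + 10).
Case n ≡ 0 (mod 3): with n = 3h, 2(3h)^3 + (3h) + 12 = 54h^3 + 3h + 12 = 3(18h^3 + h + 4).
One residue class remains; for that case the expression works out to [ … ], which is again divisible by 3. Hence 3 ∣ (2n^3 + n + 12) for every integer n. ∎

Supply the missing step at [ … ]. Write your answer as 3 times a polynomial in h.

3(18h^3 + 18h^2 + 7h + 5)

The residues treated are {2, 0}, so the missing case is n ≡ 1 (mod 3); write n = 3h+1.
Then 2(3h+1)^3 + (3h+1) + 12 = 54h^3 + 54h^2 + 21h + 15 = 3(18h^3 + 18h^2 + 7h + 5).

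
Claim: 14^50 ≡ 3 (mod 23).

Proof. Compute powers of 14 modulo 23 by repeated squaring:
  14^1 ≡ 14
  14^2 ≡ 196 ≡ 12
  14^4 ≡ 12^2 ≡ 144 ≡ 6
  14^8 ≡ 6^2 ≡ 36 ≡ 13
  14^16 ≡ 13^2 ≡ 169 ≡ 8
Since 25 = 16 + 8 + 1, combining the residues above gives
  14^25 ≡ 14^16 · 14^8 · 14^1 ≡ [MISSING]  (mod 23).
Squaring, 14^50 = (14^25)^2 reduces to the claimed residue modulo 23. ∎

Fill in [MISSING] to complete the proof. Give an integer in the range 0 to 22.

Multiply the listed residues: 8 · 13 · 14 = 104 → 1456.
Reducing modulo 23: 1456 = 63·23 + 7, so 14^25 ≡ 7.

7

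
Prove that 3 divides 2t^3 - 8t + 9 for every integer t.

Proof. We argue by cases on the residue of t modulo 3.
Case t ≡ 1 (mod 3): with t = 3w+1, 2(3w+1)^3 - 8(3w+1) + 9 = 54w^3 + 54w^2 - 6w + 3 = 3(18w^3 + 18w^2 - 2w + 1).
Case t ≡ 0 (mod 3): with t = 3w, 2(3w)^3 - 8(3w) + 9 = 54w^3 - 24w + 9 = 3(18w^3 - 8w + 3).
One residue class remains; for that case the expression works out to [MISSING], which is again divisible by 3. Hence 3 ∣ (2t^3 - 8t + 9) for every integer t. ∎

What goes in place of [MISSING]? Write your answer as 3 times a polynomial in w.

Only t ≡ 2 (mod 3) is unaccounted for. Put t = 3w+2:
2(3w+2)^3 - 8(3w+2) + 9 expands to 54w^3 + 108w^2 + 48w + 9,
and factoring out 3 leaves 3(18w^3 + 36w^2 + 16w + 3).

3(18w^3 + 36w^2 + 16w + 3)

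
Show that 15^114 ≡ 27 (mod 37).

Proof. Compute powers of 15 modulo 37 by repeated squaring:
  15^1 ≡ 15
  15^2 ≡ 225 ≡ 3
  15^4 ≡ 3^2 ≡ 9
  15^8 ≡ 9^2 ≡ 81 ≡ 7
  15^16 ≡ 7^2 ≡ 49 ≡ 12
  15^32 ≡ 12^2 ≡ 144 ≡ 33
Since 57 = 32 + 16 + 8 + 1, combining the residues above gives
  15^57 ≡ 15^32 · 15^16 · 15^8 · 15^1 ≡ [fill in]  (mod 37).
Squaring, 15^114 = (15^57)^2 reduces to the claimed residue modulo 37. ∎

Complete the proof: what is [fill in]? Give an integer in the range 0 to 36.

29

15^32 · 15^16 · 15^8 · 15^1 ≡ 33 · 12 · 7 · 15 = 41580.
41580 mod 37 = 29, so 15^57 ≡ 29 (mod 37).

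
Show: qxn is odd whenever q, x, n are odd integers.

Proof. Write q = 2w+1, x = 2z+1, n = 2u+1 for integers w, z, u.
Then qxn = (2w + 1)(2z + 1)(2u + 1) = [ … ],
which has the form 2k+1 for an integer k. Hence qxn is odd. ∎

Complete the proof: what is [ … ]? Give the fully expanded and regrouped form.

2(4uwz + 2uw + 2uz + u + 2wz + w + z) + 1

(2w + 1)(2z + 1)(2u + 1) = 8uwz + 4uw + 4uz + 2u + 4wz + 2w + 2z + 1
= 2(4uwz + 2uw + 2uz + u + 2wz + w + z) + 1.
Since 4uwz + 2uw + 2uz + u + 2wz + w + z is an integer, the product is of the form 2k+1 for an integer k.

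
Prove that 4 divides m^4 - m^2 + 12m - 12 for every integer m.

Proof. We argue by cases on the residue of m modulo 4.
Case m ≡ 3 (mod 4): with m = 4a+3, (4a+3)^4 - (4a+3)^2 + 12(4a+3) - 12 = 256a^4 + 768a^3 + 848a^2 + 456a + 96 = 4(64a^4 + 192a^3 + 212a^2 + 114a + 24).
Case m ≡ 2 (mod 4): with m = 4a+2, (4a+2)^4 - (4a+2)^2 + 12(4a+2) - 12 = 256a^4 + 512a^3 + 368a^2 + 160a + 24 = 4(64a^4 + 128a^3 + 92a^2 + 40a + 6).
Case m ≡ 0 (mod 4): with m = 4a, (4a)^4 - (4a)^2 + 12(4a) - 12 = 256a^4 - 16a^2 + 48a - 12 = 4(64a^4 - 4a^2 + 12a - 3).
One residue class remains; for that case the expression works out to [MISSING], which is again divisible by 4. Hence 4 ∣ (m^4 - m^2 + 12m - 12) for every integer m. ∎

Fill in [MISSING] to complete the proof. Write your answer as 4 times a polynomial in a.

The residues treated are {3, 2, 0}, so the missing case is m ≡ 1 (mod 4); write m = 4a+1.
Then (4a+1)^4 - (4a+1)^2 + 12(4a+1) - 12 = 256a^4 + 256a^3 + 80a^2 + 56a = 4(64a^4 + 64a^3 + 20a^2 + 14a).

4(64a^4 + 64a^3 + 20a^2 + 14a)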